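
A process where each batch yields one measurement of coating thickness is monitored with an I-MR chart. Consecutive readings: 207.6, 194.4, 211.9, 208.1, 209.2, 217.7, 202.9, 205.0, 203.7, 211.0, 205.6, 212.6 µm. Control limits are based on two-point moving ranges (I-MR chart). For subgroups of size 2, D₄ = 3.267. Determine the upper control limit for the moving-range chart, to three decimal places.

24.354

Moving ranges: 13.2, 17.5, 3.8, 1.1, 8.5, 14.8, 2.1, 1.3, 7.3, 5.4, 7.0; M̄R̄ = 82.0000 / 11 = 7.4545
UCL_MR = D₄·M̄R̄ = 3.267 × 7.4545 = 24.3540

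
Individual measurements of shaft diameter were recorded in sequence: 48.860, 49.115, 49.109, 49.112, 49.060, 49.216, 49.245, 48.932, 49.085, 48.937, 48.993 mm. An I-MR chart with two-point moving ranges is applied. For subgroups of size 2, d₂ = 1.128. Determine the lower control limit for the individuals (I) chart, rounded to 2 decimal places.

48.75

X̄ = (48.860 + 49.115 + 49.109 + 49.112 + 49.060 + 49.216 + 49.245 + 48.932 + 49.085 + 48.937 + 48.993) / 11 = 49.0604
Moving ranges: 0.255, 0.006, 0.003, 0.052, 0.156, 0.029, 0.313, 0.153, 0.148, 0.056; M̄R̄ = 1.1710 / 10 = 0.1171
LCL = X̄ − 3·M̄R̄/d₂ = 49.0604 − 3 × 0.1171 / 1.128 = 48.7489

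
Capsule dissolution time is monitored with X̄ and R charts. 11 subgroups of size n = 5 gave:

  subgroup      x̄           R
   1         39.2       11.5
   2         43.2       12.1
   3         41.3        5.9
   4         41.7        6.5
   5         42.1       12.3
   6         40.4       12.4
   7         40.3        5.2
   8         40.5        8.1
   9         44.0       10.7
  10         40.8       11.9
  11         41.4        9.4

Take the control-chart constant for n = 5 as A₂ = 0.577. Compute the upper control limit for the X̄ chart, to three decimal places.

X̄̄ = (39.2 + 43.2 + 41.3 + 41.7 + 42.1 + 40.4 + 40.3 + 40.5 + 44.0 + 40.8 + 41.4) / 11 = 454.9000 / 11 = 41.3545
R̄ = (11.5 + 12.1 + 5.9 + 6.5 + 12.3 + 12.4 + 5.2 + 8.1 + 10.7 + 11.9 + 9.4) / 11 = 106.0000 / 11 = 9.6364
UCL = X̄̄ + A₂·R̄ = 41.3545 + 0.577 × 9.6364 = 46.9147

46.915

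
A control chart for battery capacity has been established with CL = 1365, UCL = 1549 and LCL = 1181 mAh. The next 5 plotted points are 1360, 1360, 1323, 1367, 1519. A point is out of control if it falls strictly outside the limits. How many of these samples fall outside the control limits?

All 5 points lie within [1181, 1549].

0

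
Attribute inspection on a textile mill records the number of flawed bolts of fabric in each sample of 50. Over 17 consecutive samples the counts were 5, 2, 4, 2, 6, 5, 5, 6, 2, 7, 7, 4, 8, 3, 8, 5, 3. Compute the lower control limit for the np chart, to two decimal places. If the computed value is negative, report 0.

0.00

p̄ = Σdᵢ / (k·n) = 82 / (17 × 50) = 0.09647
LCL = np̄ − 3·√(np̄(1−p̄)) = 4.8235 − 3 × 2.0876 = -1.4394 → 0 (negative, so LCL = 0)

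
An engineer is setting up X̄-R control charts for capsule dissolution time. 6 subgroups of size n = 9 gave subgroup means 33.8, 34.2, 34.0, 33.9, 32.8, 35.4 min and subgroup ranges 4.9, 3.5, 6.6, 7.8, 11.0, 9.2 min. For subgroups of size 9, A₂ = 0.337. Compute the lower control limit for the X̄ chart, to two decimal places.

X̄̄ = (33.8 + 34.2 + 34.0 + 33.9 + 32.8 + 35.4) / 6 = 204.1000 / 6 = 34.0167
R̄ = (4.9 + 3.5 + 6.6 + 7.8 + 11.0 + 9.2) / 6 = 43.0000 / 6 = 7.1667
LCL = X̄̄ − A₂·R̄ = 34.0167 − 0.337 × 7.1667 = 31.6015

31.60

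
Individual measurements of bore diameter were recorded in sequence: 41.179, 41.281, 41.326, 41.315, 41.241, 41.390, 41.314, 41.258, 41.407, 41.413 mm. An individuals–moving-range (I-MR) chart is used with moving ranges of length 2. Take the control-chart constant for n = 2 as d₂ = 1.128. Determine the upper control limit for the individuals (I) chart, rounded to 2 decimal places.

41.51

X̄ = (41.179 + 41.281 + 41.326 + 41.315 + 41.241 + 41.390 + 41.314 + 41.258 + 41.407 + 41.413) / 10 = 41.3124
Moving ranges: 0.102, 0.045, 0.011, 0.074, 0.149, 0.076, 0.056, 0.149, 0.006; M̄R̄ = 0.6680 / 9 = 0.0742
UCL = X̄ + 3·M̄R̄/d₂ = 41.3124 + 3 × 0.0742 / 1.128 = 41.5098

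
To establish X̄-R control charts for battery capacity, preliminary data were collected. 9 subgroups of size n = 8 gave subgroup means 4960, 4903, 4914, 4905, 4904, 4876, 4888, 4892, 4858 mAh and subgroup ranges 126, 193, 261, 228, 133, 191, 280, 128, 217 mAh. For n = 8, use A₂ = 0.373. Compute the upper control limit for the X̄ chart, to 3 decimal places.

X̄̄ = (4960 + 4903 + 4914 + 4905 + 4904 + 4876 + 4888 + 4892 + 4858) / 9 = 44100.0000 / 9 = 4900.0000
R̄ = (126 + 193 + 261 + 228 + 133 + 191 + 280 + 128 + 217) / 9 = 1757.0000 / 9 = 195.2222
UCL = X̄̄ + A₂·R̄ = 4900.0000 + 0.373 × 195.2222 = 4972.8179

4972.818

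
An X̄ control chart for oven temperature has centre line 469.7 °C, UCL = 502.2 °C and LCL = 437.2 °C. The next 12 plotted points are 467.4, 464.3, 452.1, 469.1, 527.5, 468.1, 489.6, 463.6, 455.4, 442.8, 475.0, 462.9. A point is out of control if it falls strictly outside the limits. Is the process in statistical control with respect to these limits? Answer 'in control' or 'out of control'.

Compare each point to [437.2, 502.2]: sample 5 = 527.5 > UCL.

out of control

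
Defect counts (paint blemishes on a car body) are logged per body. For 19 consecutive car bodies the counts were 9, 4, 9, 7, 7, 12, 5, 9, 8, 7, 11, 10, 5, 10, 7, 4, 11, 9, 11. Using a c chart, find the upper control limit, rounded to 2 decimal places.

c̄ = (9 + 4 + 9 + 7 + 7 + 12 + 5 + 9 + 8 + 7 + 11 + 10 + 5 + 10 + 7 + 4 + 11 + 9 + 11) / 19 = 155 / 19 = 8.1579
UCL = c̄ + 3√c̄ = 8.1579 + 3 × √8.1579 = 8.1579 + 3 × 2.8562 = 16.7265

16.73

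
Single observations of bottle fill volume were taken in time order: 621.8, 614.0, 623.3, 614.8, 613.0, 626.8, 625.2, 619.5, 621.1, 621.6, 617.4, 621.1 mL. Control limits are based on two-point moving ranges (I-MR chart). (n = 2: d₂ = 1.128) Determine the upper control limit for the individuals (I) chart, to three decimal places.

634.111

X̄ = (621.8 + 614.0 + 623.3 + 614.8 + 613.0 + 626.8 + 625.2 + 619.5 + 621.1 + 621.6 + 617.4 + 621.1) / 12 = 619.9667
Moving ranges: 7.8, 9.3, 8.5, 1.8, 13.8, 1.6, 5.7, 1.6, 0.5, 4.2, 3.7; M̄R̄ = 58.5000 / 11 = 5.3182
UCL = X̄ + 3·M̄R̄/d₂ = 619.9667 + 3 × 5.3182 / 1.128 = 634.1108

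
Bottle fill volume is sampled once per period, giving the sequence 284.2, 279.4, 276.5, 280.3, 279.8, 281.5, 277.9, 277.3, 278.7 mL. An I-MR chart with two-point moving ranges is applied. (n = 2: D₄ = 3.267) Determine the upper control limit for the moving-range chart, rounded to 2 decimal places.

Moving ranges: 4.8, 2.9, 3.8, 0.5, 1.7, 3.6, 0.6, 1.4; M̄R̄ = 19.3000 / 8 = 2.4125
UCL_MR = D₄·M̄R̄ = 3.267 × 2.4125 = 7.8816

7.88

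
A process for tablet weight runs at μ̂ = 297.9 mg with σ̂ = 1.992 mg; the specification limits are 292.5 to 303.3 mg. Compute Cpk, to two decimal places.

0.90

Cpu = (USL − μ̂) / (3σ̂) = (303.3 − 297.9) / (3 × 1.992) = 0.9036; Cpl = (μ̂ − LSL) / (3σ̂) = (297.9 − 292.5) / (3 × 1.992) = 0.9036; Cpk = min(Cpu, Cpl) = 0.9036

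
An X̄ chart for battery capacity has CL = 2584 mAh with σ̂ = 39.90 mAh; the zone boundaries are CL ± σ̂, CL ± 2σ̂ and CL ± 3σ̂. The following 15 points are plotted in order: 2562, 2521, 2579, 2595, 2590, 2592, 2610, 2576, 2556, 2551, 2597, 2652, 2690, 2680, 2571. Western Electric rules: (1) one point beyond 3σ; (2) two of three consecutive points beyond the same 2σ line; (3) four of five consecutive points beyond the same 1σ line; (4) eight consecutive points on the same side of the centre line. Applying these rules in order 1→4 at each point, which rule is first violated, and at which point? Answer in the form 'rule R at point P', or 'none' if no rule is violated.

Zone of each point (C = within 1σ̂, B = 1σ̂–2σ̂, A = 2σ̂–3σ̂, * = beyond 3σ̂; sign = side of CL): 1:-C, 2:-B, 3:-C, 4:+C, 5:+C, 6:+C, 7:+C, 8:-C, 9:-C, 10:-C, 11:+C, 12:+B, 13:+A, 14:+A, 15:-C
Rule 2 (two of three consecutive points beyond the same 2σ limit) is satisfied at point 14.

rule 2 at point 14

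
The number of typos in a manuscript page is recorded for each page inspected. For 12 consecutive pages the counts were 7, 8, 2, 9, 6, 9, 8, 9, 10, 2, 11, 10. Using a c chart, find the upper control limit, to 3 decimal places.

c̄ = (7 + 8 + 2 + 9 + 6 + 9 + 8 + 9 + 10 + 2 + 11 + 10) / 12 = 91 / 12 = 7.5833
UCL = c̄ + 3√c̄ = 7.5833 + 3 × √7.5833 = 7.5833 + 3 × 2.7538 = 15.8447

15.845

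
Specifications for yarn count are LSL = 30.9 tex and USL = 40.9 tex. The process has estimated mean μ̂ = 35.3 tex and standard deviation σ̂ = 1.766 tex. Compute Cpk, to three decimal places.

0.831

Cpu = (USL − μ̂) / (3σ̂) = (40.9 − 35.3) / (3 × 1.766) = 1.0570; Cpl = (μ̂ − LSL) / (3σ̂) = (35.3 − 30.9) / (3 × 1.766) = 0.8305; Cpk = min(Cpu, Cpl) = 0.8305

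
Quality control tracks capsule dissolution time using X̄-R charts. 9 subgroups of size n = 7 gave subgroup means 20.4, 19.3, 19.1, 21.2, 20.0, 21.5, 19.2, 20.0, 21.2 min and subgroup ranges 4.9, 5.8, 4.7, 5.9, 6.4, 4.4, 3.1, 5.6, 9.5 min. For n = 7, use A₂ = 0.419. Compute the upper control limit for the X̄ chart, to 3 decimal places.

22.553

X̄̄ = (20.4 + 19.3 + 19.1 + 21.2 + 20.0 + 21.5 + 19.2 + 20.0 + 21.2) / 9 = 181.9000 / 9 = 20.2111
R̄ = (4.9 + 5.8 + 4.7 + 5.9 + 6.4 + 4.4 + 3.1 + 5.6 + 9.5) / 9 = 50.3000 / 9 = 5.5889
UCL = X̄̄ + A₂·R̄ = 20.2111 + 0.419 × 5.5889 = 22.5529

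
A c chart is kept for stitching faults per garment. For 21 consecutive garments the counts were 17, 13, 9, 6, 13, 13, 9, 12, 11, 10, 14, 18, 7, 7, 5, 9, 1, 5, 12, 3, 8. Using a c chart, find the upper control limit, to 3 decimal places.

c̄ = (17 + 13 + 9 + 6 + 13 + 13 + 9 + 12 + 11 + 10 + 14 + 18 + 7 + 7 + 5 + 9 + 1 + 5 + 12 + 3 + 8) / 21 = 202 / 21 = 9.6190
UCL = c̄ + 3√c̄ = 9.6190 + 3 × √9.6190 = 9.6190 + 3 × 3.1015 = 18.9234

18.923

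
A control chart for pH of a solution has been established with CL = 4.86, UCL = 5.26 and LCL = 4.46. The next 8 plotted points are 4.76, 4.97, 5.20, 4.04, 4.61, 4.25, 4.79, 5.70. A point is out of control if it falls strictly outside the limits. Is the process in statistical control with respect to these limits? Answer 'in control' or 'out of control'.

Compare each point to [4.46, 5.26]: sample 4 = 4.04 < LCL; sample 6 = 4.25 < LCL; sample 8 = 5.70 > UCL.

out of control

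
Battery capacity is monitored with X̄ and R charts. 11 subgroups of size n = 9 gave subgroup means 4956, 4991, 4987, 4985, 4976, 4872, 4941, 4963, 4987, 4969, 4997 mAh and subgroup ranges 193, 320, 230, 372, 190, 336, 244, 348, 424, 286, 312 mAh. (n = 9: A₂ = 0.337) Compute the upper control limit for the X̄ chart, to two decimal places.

X̄̄ = (4956 + 4991 + 4987 + 4985 + 4976 + 4872 + 4941 + 4963 + 4987 + 4969 + 4997) / 11 = 54624.0000 / 11 = 4965.8182
R̄ = (193 + 320 + 230 + 372 + 190 + 336 + 244 + 348 + 424 + 286 + 312) / 11 = 3255.0000 / 11 = 295.9091
UCL = X̄̄ + A₂·R̄ = 4965.8182 + 0.337 × 295.9091 = 5065.5395

5065.54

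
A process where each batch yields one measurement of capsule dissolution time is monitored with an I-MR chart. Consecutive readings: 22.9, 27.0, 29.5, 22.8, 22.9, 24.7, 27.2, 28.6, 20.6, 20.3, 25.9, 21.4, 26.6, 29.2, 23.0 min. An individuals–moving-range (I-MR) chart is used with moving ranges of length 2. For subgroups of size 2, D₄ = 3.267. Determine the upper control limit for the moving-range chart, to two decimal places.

Moving ranges: 4.1, 2.5, 6.7, 0.1, 1.8, 2.5, 1.4, 8.0, 0.3, 5.6, 4.5, 5.2, 2.6, 6.2; M̄R̄ = 51.5000 / 14 = 3.6786
UCL_MR = D₄·M̄R̄ = 3.267 × 3.6786 = 12.0179

12.02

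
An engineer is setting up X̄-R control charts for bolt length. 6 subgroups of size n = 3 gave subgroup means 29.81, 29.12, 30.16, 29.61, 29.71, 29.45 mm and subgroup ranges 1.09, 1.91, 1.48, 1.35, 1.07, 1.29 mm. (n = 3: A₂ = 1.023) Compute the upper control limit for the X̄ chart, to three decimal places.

X̄̄ = (29.81 + 29.12 + 30.16 + 29.61 + 29.71 + 29.45) / 6 = 177.8600 / 6 = 29.6433
R̄ = (1.09 + 1.91 + 1.48 + 1.35 + 1.07 + 1.29) / 6 = 8.1900 / 6 = 1.3650
UCL = X̄̄ + A₂·R̄ = 29.6433 + 1.023 × 1.3650 = 31.0397

31.040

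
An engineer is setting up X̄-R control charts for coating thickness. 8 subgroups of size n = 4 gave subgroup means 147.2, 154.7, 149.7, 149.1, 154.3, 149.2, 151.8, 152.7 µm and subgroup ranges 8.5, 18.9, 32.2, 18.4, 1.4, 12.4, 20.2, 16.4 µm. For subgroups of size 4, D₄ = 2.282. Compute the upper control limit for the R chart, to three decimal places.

R̄ = (8.5 + 18.9 + 32.2 + 18.4 + 1.4 + 12.4 + 20.2 + 16.4) / 8 = 128.4000 / 8 = 16.0500
UCL_R = D₄·R̄ = 2.282 × 16.0500 = 36.6261

36.626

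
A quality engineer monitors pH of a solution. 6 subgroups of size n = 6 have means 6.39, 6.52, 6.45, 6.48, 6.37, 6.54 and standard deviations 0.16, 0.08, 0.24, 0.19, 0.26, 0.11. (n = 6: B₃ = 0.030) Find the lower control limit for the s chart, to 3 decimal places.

0.005

s̄ = (0.16 + 0.08 + 0.24 + 0.19 + 0.26 + 0.11) / 6 = 0.1733
LCL_s = B₃·s̄ = 0.030 × 0.1733 = 0.0052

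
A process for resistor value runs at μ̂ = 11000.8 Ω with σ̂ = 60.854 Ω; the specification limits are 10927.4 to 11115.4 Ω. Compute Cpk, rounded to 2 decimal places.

0.40

Cpu = (USL − μ̂) / (3σ̂) = (11115.4 − 11000.8) / (3 × 60.854) = 0.6277; Cpl = (μ̂ − LSL) / (3σ̂) = (11000.8 − 10927.4) / (3 × 60.854) = 0.4021; Cpk = min(Cpu, Cpl) = 0.4021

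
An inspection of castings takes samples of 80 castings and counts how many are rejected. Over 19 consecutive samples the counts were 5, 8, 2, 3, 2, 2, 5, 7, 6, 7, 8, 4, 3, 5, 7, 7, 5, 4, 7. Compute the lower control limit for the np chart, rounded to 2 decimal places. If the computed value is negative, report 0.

0.00

p̄ = Σdᵢ / (k·n) = 97 / (19 × 80) = 0.06382
LCL = np̄ − 3·√(np̄(1−p̄)) = 5.1053 − 3 × 2.1862 = -1.4533 → 0 (negative, so LCL = 0)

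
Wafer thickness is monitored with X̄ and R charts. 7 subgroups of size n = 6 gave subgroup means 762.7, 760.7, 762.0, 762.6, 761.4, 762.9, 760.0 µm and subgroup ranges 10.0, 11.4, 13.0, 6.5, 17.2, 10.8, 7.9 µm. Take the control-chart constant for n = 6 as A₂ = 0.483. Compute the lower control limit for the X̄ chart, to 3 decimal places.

756.458

X̄̄ = (762.7 + 760.7 + 762.0 + 762.6 + 761.4 + 762.9 + 760.0) / 7 = 5332.3000 / 7 = 761.7571
R̄ = (10.0 + 11.4 + 13.0 + 6.5 + 17.2 + 10.8 + 7.9) / 7 = 76.8000 / 7 = 10.9714
LCL = X̄̄ − A₂·R̄ = 761.7571 − 0.483 × 10.9714 = 756.4579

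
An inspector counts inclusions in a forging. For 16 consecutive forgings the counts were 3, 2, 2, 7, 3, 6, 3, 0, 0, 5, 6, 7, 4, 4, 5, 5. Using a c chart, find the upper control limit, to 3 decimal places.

9.781

c̄ = (3 + 2 + 2 + 7 + 3 + 6 + 3 + 0 + 0 + 5 + 6 + 7 + 4 + 4 + 5 + 5) / 16 = 62 / 16 = 3.8750
UCL = c̄ + 3√c̄ = 3.8750 + 3 × √3.8750 = 3.8750 + 3 × 1.9685 = 9.7805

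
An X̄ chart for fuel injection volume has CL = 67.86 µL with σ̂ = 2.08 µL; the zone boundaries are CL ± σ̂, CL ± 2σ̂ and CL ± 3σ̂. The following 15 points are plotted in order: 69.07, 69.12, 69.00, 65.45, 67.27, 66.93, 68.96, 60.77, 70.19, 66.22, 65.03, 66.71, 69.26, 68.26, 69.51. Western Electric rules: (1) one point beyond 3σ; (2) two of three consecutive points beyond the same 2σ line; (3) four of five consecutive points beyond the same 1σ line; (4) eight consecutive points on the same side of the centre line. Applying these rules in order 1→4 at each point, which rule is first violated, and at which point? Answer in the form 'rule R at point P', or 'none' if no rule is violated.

Zone of each point (C = within 1σ̂, B = 1σ̂–2σ̂, A = 2σ̂–3σ̂, * = beyond 3σ̂; sign = side of CL): 1:+C, 2:+C, 3:+C, 4:-B, 5:-C, 6:-C, 7:+C, 8:-*, 9:+B, 10:-C, 11:-B, 12:-C, 13:+C, 14:+C, 15:+C
Rule 1 (one point beyond the 3σ limits) is satisfied at point 8.

rule 1 at point 8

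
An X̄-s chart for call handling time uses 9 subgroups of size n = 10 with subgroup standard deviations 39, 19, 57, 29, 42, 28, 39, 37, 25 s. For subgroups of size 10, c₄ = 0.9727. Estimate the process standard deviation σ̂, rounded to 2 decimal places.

35.98

s̄ = (39 + 19 + 57 + 29 + 42 + 28 + 39 + 37 + 25) / 9 = 35.0000
σ̂ = s̄ / c₄ = 35.0000 / 0.9727 = 35.9823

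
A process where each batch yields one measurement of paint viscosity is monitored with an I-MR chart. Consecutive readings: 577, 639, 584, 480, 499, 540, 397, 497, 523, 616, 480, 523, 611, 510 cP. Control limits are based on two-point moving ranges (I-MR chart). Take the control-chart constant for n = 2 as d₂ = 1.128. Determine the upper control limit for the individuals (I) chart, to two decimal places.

X̄ = (577 + 639 + 584 + 480 + 499 + 540 + 397 + 497 + 523 + 616 + 480 + 523 + 611 + 510) / 14 = 534.0000
Moving ranges: 62, 55, 104, 19, 41, 143, 100, 26, 93, 136, 43, 88, 101; M̄R̄ = 1011.0000 / 13 = 77.7692
UCL = X̄ + 3·M̄R̄/d₂ = 534.0000 + 3 × 77.7692 / 1.128 = 740.8331

740.83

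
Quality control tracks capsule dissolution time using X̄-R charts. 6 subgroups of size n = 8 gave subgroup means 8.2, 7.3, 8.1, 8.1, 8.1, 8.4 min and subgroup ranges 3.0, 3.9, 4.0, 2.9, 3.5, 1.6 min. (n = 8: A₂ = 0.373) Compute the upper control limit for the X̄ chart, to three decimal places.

9.208

X̄̄ = (8.2 + 7.3 + 8.1 + 8.1 + 8.1 + 8.4) / 6 = 48.2000 / 6 = 8.0333
R̄ = (3.0 + 3.9 + 4.0 + 2.9 + 3.5 + 1.6) / 6 = 18.9000 / 6 = 3.1500
UCL = X̄̄ + A₂·R̄ = 8.0333 + 0.373 × 3.1500 = 9.2083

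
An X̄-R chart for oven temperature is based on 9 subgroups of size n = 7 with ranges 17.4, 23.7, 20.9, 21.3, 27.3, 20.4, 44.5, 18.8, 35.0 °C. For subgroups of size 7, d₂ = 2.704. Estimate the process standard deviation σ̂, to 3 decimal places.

9.422

R̄ = (17.4 + 23.7 + 20.9 + 21.3 + 27.3 + 20.4 + 44.5 + 18.8 + 35.0) / 9 = 25.4778
σ̂ = R̄ / d₂ = 25.4778 / 2.704 = 9.4223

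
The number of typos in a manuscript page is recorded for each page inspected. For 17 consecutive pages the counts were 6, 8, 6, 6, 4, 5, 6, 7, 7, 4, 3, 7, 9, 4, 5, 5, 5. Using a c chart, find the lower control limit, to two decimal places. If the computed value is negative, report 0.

c̄ = (6 + 8 + 6 + 6 + 4 + 5 + 6 + 7 + 7 + 4 + 3 + 7 + 9 + 4 + 5 + 5 + 5) / 17 = 97 / 17 = 5.7059
LCL = c̄ − 3√c̄ = 5.7059 − 3 × 2.3887 = -1.4602 → 0 (cannot be negative)

0.00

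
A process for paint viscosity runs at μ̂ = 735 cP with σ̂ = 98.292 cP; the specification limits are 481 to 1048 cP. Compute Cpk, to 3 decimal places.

0.861

Cpu = (USL − μ̂) / (3σ̂) = (1048 − 735) / (3 × 98.292) = 1.0615; Cpl = (μ̂ − LSL) / (3σ̂) = (735 − 481) / (3 × 98.292) = 0.8614; Cpk = min(Cpu, Cpl) = 0.8614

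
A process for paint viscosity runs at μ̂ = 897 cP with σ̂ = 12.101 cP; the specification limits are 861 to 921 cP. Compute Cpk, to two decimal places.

Cpu = (USL − μ̂) / (3σ̂) = (921 − 897) / (3 × 12.101) = 0.6611; Cpl = (μ̂ − LSL) / (3σ̂) = (897 − 861) / (3 × 12.101) = 0.9917; Cpk = min(Cpu, Cpl) = 0.6611

0.66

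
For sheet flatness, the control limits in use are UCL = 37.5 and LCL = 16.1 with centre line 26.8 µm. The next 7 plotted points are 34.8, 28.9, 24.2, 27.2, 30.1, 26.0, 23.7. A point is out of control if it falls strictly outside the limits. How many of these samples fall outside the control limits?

0

All 7 points lie within [16.1, 37.5].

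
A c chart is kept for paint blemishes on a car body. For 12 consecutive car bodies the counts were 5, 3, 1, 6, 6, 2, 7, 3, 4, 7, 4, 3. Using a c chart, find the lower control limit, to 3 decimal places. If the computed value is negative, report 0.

0.000

c̄ = (5 + 3 + 1 + 6 + 6 + 2 + 7 + 3 + 4 + 7 + 4 + 3) / 12 = 51 / 12 = 4.2500
LCL = c̄ − 3√c̄ = 4.2500 − 3 × 2.0616 = -1.9347 → 0 (cannot be negative)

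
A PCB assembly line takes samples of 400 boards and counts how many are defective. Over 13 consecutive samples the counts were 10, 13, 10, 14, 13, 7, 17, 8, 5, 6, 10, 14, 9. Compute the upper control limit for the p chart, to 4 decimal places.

p̄ = Σdᵢ / (k·n) = 136 / (13 × 400) = 0.02615
UCL = p̄ + 3·√(p̄(1−p̄)/n) = 0.02615 + 3 × √(0.02615×0.97385/400) = 0.02615 + 3 × 0.00798 = 0.05009

0.0501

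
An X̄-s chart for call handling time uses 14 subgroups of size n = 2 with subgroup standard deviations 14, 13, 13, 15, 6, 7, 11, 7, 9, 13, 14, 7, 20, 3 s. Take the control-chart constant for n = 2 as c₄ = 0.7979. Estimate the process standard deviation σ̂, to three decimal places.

s̄ = (14 + 13 + 13 + 15 + 6 + 7 + 11 + 7 + 9 + 13 + 14 + 7 + 20 + 3) / 14 = 10.8571
σ̂ = s̄ / c₄ = 10.8571 / 0.7979 = 13.6071

13.607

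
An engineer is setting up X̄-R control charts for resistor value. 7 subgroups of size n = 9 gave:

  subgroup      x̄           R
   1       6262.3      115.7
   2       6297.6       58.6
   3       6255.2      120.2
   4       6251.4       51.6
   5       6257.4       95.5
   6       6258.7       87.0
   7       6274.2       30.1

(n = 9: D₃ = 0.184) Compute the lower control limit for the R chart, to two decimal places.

R̄ = (115.7 + 58.6 + 120.2 + 51.6 + 95.5 + 87.0 + 30.1) / 7 = 558.7000 / 7 = 79.8143
LCL_R = D₃·R̄ = 0.184 × 79.8143 = 14.6858

14.69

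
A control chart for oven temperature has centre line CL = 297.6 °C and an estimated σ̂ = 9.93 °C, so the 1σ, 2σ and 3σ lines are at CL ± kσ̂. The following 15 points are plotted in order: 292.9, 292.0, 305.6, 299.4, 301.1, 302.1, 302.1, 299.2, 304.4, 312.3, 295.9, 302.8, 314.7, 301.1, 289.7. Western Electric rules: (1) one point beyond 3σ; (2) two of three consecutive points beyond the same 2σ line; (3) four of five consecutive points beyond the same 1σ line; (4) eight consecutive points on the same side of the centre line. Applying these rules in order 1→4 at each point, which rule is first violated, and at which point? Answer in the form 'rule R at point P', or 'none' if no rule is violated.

Zone of each point (C = within 1σ̂, B = 1σ̂–2σ̂, A = 2σ̂–3σ̂, * = beyond 3σ̂; sign = side of CL): 1:-C, 2:-C, 3:+C, 4:+C, 5:+C, 6:+C, 7:+C, 8:+C, 9:+C, 10:+B, 11:-C, 12:+C, 13:+B, 14:+C, 15:-C
Rule 4 (eight consecutive points on the same side of the centre line) is satisfied at point 10.

rule 4 at point 10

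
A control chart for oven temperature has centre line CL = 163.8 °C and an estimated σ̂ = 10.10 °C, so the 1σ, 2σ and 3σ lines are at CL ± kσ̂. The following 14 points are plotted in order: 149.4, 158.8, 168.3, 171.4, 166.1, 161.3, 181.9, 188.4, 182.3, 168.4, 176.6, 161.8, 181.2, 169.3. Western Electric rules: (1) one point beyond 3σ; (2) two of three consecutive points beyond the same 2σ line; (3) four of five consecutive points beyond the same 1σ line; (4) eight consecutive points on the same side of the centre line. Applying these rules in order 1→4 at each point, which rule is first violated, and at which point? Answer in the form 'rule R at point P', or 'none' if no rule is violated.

rule 3 at point 11

Zone of each point (C = within 1σ̂, B = 1σ̂–2σ̂, A = 2σ̂–3σ̂, * = beyond 3σ̂; sign = side of CL): 1:-B, 2:-C, 3:+C, 4:+C, 5:+C, 6:-C, 7:+B, 8:+A, 9:+B, 10:+C, 11:+B, 12:-C, 13:+B, 14:+C
Rule 3 (four of five consecutive points beyond the same 1σ limit) is satisfied at point 11.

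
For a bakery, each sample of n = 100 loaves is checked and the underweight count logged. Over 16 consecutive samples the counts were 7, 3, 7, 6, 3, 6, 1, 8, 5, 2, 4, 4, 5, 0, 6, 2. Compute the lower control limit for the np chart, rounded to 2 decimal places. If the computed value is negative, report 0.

p̄ = Σdᵢ / (k·n) = 69 / (16 × 100) = 0.04312
LCL = np̄ − 3·√(np̄(1−p̄)) = 4.3125 − 3 × 2.0314 = -1.7817 → 0 (negative, so LCL = 0)

0.00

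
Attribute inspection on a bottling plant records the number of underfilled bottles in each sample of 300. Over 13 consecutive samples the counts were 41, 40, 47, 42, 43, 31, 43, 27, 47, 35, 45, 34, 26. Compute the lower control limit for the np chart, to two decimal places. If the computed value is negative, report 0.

p̄ = Σdᵢ / (k·n) = 501 / (13 × 300) = 0.12846
LCL = np̄ − 3·√(np̄(1−p̄)) = 38.5385 − 3 × 5.7955 = 21.1520

21.15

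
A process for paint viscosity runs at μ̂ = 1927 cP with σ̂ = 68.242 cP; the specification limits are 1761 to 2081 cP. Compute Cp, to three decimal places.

0.782

Cp = (USL − LSL) / (6σ̂) = (2081 − 1761) / (6 × 68.242) = 320.0000 / 409.4520 = 0.7815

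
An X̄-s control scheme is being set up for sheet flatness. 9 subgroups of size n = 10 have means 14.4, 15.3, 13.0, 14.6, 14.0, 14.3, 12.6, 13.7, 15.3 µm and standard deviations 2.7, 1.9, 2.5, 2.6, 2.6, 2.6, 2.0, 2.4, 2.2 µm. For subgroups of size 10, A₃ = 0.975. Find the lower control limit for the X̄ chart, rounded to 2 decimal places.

11.80

X̄̄ = (14.4 + 15.3 + 13.0 + 14.6 + 14.0 + 14.3 + 12.6 + 13.7 + 15.3) / 9 = 14.1333
s̄ = (2.7 + 1.9 + 2.5 + 2.6 + 2.6 + 2.6 + 2.0 + 2.4 + 2.2) / 9 = 2.3889
LCL = X̄̄ − A₃·s̄ = 14.1333 − 0.975 × 2.3889 = 11.8042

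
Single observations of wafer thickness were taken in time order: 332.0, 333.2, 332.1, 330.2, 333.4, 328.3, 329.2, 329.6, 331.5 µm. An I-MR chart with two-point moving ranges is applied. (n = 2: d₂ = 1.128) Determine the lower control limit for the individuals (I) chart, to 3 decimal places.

X̄ = (332.0 + 333.2 + 332.1 + 330.2 + 333.4 + 328.3 + 329.2 + 329.6 + 331.5) / 9 = 331.0556
Moving ranges: 1.2, 1.1, 1.9, 3.2, 5.1, 0.9, 0.4, 1.9; M̄R̄ = 15.7000 / 8 = 1.9625
LCL = X̄ − 3·M̄R̄/d₂ = 331.0556 − 3 × 1.9625 / 1.128 = 325.8361

325.836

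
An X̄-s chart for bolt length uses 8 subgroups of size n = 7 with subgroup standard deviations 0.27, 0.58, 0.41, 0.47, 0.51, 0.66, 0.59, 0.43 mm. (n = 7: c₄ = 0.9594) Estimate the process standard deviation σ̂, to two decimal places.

0.51

s̄ = (0.27 + 0.58 + 0.41 + 0.47 + 0.51 + 0.66 + 0.59 + 0.43) / 8 = 0.4900
σ̂ = s̄ / c₄ = 0.4900 / 0.9594 = 0.5107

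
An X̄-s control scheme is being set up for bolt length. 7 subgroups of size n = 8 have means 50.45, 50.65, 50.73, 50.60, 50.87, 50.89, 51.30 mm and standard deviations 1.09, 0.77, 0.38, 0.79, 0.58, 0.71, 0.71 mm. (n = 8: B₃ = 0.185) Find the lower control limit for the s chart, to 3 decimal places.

s̄ = (1.09 + 0.77 + 0.38 + 0.79 + 0.58 + 0.71 + 0.71) / 7 = 0.7186
LCL_s = B₃·s̄ = 0.185 × 0.7186 = 0.1329

0.133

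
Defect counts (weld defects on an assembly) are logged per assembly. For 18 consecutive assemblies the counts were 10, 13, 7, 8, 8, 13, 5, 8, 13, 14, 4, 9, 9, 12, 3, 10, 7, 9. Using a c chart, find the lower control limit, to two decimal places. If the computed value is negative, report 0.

c̄ = (10 + 13 + 7 + 8 + 8 + 13 + 5 + 8 + 13 + 14 + 4 + 9 + 9 + 12 + 3 + 10 + 7 + 9) / 18 = 162 / 18 = 9.0000
LCL = c̄ − 3√c̄ = 9.0000 − 3 × 3.0000 = 0.0000

0.00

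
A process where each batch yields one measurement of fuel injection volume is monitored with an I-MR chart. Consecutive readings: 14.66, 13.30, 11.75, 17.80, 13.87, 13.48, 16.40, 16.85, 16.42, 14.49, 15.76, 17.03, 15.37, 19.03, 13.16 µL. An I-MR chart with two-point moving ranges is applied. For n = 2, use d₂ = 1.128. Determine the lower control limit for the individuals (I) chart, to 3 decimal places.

9.072

X̄ = (14.66 + 13.30 + 11.75 + 17.80 + 13.87 + 13.48 + 16.40 + 16.85 + 16.42 + 14.49 + 15.76 + 17.03 + 15.37 + 19.03 + 13.16) / 15 = 15.2913
Moving ranges: 1.36, 1.55, 6.05, 3.93, 0.39, 2.92, 0.45, 0.43, 1.93, 1.27, 1.27, 1.66, 3.66, 5.87; M̄R̄ = 32.7400 / 14 = 2.3386
LCL = X̄ − 3·M̄R̄/d₂ = 15.2913 − 3 × 2.3386 / 1.128 = 9.0717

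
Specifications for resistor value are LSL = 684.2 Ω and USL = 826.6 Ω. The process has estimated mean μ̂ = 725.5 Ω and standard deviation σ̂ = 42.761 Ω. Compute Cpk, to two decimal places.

0.32

Cpu = (USL − μ̂) / (3σ̂) = (826.6 − 725.5) / (3 × 42.761) = 0.7881; Cpl = (μ̂ − LSL) / (3σ̂) = (725.5 − 684.2) / (3 × 42.761) = 0.3219; Cpk = min(Cpu, Cpl) = 0.3219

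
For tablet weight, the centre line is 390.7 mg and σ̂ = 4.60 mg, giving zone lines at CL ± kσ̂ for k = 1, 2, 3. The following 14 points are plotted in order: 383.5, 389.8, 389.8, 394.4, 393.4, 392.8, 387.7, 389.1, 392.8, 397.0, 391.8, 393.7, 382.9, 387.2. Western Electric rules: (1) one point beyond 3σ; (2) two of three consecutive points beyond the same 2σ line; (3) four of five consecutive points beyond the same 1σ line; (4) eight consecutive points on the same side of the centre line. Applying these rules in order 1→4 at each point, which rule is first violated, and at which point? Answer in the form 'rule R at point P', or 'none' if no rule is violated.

none

Zone of each point (C = within 1σ̂, B = 1σ̂–2σ̂, A = 2σ̂–3σ̂, * = beyond 3σ̂; sign = side of CL): 1:-B, 2:-C, 3:-C, 4:+C, 5:+C, 6:+C, 7:-C, 8:-C, 9:+C, 10:+B, 11:+C, 12:+C, 13:-B, 14:-C
No rule fires across all 14 points.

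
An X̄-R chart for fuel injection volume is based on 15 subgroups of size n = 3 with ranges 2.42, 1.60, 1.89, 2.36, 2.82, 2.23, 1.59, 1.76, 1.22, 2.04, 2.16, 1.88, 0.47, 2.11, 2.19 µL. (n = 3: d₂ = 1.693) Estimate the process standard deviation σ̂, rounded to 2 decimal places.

R̄ = (2.42 + 1.60 + 1.89 + 2.36 + 2.82 + 2.23 + 1.59 + 1.76 + 1.22 + 2.04 + 2.16 + 1.88 + 0.47 + 2.11 + 2.19) / 15 = 1.9160
σ̂ = R̄ / d₂ = 1.9160 / 1.693 = 1.1317

1.13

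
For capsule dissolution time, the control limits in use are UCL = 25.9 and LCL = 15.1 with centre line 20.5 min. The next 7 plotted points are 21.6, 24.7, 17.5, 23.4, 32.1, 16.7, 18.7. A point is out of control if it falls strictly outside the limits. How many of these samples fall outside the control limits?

1

Compare each point to [15.1, 25.9]: sample 5 = 32.1 > UCL.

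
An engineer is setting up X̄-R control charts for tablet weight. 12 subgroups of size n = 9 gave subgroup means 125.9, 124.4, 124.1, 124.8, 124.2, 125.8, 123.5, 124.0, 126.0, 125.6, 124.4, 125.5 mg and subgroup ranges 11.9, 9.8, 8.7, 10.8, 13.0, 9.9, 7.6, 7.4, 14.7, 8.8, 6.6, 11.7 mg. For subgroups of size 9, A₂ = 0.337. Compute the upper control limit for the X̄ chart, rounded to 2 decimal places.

X̄̄ = (125.9 + 124.4 + 124.1 + 124.8 + 124.2 + 125.8 + 123.5 + 124.0 + 126.0 + 125.6 + 124.4 + 125.5) / 12 = 1498.2000 / 12 = 124.8500
R̄ = (11.9 + 9.8 + 8.7 + 10.8 + 13.0 + 9.9 + 7.6 + 7.4 + 14.7 + 8.8 + 6.6 + 11.7) / 12 = 120.9000 / 12 = 10.0750
UCL = X̄̄ + A₂·R̄ = 124.8500 + 0.337 × 10.0750 = 128.2453

128.25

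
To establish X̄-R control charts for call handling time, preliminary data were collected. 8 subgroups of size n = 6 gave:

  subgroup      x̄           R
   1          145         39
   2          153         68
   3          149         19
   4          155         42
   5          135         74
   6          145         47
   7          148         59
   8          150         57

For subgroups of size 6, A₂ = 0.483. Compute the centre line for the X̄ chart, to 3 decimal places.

X̄̄ = (145 + 153 + 149 + 155 + 135 + 145 + 148 + 150) / 8 = 1180.0000 / 8 = 147.5000
CL = X̄̄ = 147.5000

147.500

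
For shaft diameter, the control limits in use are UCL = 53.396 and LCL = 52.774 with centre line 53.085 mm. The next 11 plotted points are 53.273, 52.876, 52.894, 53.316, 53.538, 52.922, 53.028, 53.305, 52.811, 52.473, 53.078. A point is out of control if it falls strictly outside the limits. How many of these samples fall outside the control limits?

2

Compare each point to [52.774, 53.396]: sample 5 = 53.538 > UCL; sample 10 = 52.473 < LCL.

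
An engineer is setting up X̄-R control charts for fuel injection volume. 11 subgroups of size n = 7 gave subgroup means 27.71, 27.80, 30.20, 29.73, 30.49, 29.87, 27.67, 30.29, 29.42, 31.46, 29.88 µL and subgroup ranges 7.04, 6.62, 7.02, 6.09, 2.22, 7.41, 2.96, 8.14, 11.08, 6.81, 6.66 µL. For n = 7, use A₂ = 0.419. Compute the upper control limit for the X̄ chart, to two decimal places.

X̄̄ = (27.71 + 27.80 + 30.20 + 29.73 + 30.49 + 29.87 + 27.67 + 30.29 + 29.42 + 31.46 + 29.88) / 11 = 324.5200 / 11 = 29.5018
R̄ = (7.04 + 6.62 + 7.02 + 6.09 + 2.22 + 7.41 + 2.96 + 8.14 + 11.08 + 6.81 + 6.66) / 11 = 72.0500 / 11 = 6.5500
UCL = X̄̄ + A₂·R̄ = 29.5018 + 0.419 × 6.5500 = 32.2463

32.25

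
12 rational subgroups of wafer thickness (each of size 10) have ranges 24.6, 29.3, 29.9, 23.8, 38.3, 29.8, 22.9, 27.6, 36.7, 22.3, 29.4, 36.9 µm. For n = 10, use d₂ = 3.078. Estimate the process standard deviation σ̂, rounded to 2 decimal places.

9.52

R̄ = (24.6 + 29.3 + 29.9 + 23.8 + 38.3 + 29.8 + 22.9 + 27.6 + 36.7 + 22.3 + 29.4 + 36.9) / 12 = 29.2917
σ̂ = R̄ / d₂ = 29.2917 / 3.078 = 9.5165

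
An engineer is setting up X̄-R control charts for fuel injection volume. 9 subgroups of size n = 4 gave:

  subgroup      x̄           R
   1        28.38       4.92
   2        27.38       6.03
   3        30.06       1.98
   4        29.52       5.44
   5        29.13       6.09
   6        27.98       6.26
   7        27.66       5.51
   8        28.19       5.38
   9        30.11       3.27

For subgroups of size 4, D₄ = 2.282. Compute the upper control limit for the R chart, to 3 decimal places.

R̄ = (4.92 + 6.03 + 1.98 + 5.44 + 6.09 + 6.26 + 5.51 + 5.38 + 3.27) / 9 = 44.8800 / 9 = 4.9867
UCL_R = D₄·R̄ = 2.282 × 4.9867 = 11.3796

11.380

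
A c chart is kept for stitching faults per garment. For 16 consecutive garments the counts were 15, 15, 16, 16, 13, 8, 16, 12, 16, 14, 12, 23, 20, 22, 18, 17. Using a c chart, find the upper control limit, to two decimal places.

27.74

c̄ = (15 + 15 + 16 + 16 + 13 + 8 + 16 + 12 + 16 + 14 + 12 + 23 + 20 + 22 + 18 + 17) / 16 = 253 / 16 = 15.8125
UCL = c̄ + 3√c̄ = 15.8125 + 3 × √15.8125 = 15.8125 + 3 × 3.9765 = 27.7420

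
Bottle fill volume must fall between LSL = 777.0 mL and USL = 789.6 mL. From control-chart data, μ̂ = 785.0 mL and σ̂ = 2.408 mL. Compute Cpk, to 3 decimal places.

Cpu = (USL − μ̂) / (3σ̂) = (789.6 − 785.0) / (3 × 2.408) = 0.6368; Cpl = (μ̂ − LSL) / (3σ̂) = (785.0 − 777.0) / (3 × 2.408) = 1.1074; Cpk = min(Cpu, Cpl) = 0.6368

0.637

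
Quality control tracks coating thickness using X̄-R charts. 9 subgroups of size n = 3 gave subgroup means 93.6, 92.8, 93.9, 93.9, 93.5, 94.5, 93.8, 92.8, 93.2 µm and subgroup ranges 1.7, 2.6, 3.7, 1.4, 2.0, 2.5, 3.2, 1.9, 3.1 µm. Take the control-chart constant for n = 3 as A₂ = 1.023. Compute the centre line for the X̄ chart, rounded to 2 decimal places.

93.56

X̄̄ = (93.6 + 92.8 + 93.9 + 93.9 + 93.5 + 94.5 + 93.8 + 92.8 + 93.2) / 9 = 842.0000 / 9 = 93.5556
CL = X̄̄ = 93.5556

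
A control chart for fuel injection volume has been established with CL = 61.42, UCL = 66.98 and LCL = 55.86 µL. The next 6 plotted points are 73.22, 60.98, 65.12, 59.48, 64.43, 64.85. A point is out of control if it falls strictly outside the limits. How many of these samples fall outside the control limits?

Compare each point to [55.86, 66.98]: sample 1 = 73.22 > UCL.

1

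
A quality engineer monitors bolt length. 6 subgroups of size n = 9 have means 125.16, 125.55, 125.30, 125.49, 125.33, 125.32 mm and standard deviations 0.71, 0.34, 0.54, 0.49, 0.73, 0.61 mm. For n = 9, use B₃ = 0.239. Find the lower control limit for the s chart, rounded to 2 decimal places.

s̄ = (0.71 + 0.34 + 0.54 + 0.49 + 0.73 + 0.61) / 6 = 0.5700
LCL_s = B₃·s̄ = 0.239 × 0.5700 = 0.1362

0.14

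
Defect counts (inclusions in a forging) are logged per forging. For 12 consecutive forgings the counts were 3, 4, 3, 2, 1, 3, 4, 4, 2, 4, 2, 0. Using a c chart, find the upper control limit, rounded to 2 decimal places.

7.57

c̄ = (3 + 4 + 3 + 2 + 1 + 3 + 4 + 4 + 2 + 4 + 2 + 0) / 12 = 32 / 12 = 2.6667
UCL = c̄ + 3√c̄ = 2.6667 + 3 × √2.6667 = 2.6667 + 3 × 1.6330 = 7.5656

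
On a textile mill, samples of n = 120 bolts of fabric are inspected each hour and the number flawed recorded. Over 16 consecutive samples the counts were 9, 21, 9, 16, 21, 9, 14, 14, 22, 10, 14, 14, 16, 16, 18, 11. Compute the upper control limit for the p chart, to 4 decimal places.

0.2115

p̄ = Σdᵢ / (k·n) = 234 / (16 × 120) = 0.12187
UCL = p̄ + 3·√(p̄(1−p̄)/n) = 0.12187 + 3 × √(0.12187×0.87813/120) = 0.12187 + 3 × 0.02986 = 0.21147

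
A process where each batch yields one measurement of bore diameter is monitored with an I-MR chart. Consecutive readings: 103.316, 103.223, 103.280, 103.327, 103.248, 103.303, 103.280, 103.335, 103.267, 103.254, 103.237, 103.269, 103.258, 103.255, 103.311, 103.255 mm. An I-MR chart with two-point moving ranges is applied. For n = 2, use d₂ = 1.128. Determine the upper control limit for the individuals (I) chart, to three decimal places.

X̄ = (103.316 + 103.223 + 103.280 + 103.327 + 103.248 + 103.303 + 103.280 + 103.335 + 103.267 + 103.254 + 103.237 + 103.269 + 103.258 + 103.255 + 103.311 + 103.255) / 16 = 103.2761
Moving ranges: 0.093, 0.057, 0.047, 0.079, 0.055, 0.023, 0.055, 0.068, 0.013, 0.017, 0.032, 0.011, 0.003, 0.056, 0.056; M̄R̄ = 0.6650 / 15 = 0.0443
UCL = X̄ + 3·M̄R̄/d₂ = 103.2761 + 3 × 0.0443 / 1.128 = 103.3940

103.394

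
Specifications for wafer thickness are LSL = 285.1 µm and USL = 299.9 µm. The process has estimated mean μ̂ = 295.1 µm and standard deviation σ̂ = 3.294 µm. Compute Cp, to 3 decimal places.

Cp = (USL − LSL) / (6σ̂) = (299.9 − 285.1) / (6 × 3.294) = 14.8000 / 19.7640 = 0.7488

0.749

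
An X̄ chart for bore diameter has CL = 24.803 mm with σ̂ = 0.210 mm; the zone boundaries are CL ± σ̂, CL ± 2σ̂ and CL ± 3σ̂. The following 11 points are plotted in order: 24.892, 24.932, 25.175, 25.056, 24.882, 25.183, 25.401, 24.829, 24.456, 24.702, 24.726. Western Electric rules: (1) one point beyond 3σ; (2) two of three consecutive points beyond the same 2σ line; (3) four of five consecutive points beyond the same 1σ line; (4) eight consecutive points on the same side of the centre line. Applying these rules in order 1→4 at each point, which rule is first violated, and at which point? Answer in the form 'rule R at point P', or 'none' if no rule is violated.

Zone of each point (C = within 1σ̂, B = 1σ̂–2σ̂, A = 2σ̂–3σ̂, * = beyond 3σ̂; sign = side of CL): 1:+C, 2:+C, 3:+B, 4:+B, 5:+C, 6:+B, 7:+A, 8:+C, 9:-B, 10:-C, 11:-C
Rule 3 (four of five consecutive points beyond the same 1σ limit) is satisfied at point 7.

rule 3 at point 7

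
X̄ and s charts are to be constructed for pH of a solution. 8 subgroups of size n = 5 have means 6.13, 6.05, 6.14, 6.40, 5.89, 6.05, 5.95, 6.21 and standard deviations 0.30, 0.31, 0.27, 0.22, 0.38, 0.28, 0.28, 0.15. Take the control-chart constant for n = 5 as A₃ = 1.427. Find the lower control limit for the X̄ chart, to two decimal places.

5.71

X̄̄ = (6.13 + 6.05 + 6.14 + 6.40 + 5.89 + 6.05 + 5.95 + 6.21) / 8 = 6.1025
s̄ = (0.30 + 0.31 + 0.27 + 0.22 + 0.38 + 0.28 + 0.28 + 0.15) / 8 = 0.2737
LCL = X̄̄ − A₃·s̄ = 6.1025 − 1.427 × 0.2737 = 5.7119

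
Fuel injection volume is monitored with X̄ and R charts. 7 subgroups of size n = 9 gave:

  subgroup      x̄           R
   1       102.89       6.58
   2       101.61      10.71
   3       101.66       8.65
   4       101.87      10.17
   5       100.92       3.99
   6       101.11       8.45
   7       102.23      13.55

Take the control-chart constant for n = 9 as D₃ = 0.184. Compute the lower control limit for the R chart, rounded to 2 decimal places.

1.63

R̄ = (6.58 + 10.71 + 8.65 + 10.17 + 3.99 + 8.45 + 13.55) / 7 = 62.1000 / 7 = 8.8714
LCL_R = D₃·R̄ = 0.184 × 8.8714 = 1.6323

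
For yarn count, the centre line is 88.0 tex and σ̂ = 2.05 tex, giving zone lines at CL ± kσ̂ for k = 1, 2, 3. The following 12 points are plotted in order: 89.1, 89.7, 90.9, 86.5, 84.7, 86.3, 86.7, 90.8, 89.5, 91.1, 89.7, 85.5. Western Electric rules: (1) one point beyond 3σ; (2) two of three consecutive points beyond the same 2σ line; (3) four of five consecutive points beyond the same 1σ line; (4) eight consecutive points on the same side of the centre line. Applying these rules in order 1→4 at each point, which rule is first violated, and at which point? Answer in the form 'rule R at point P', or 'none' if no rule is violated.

none

Zone of each point (C = within 1σ̂, B = 1σ̂–2σ̂, A = 2σ̂–3σ̂, * = beyond 3σ̂; sign = side of CL): 1:+C, 2:+C, 3:+B, 4:-C, 5:-B, 6:-C, 7:-C, 8:+B, 9:+C, 10:+B, 11:+C, 12:-B
No rule fires across all 12 points.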